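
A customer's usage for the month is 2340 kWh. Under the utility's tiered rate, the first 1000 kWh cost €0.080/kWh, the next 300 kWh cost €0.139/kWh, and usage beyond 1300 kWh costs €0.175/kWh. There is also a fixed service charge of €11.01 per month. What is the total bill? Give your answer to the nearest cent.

First 1000 kWh × €0.080 = €80.00
Next 300 kWh × €0.139 = €41.70
Remaining 1040 kWh × €0.175 = €182.00
Energy charge = €303.70; + service €11.01 = €314.71

€314.71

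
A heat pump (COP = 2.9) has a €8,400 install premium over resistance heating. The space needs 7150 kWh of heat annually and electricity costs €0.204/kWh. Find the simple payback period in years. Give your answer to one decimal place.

Resistance: 7150 kWh × €0.204 = €1,458.60/yr
Heat pump: 7150 / 2.9 = 2466 kWh in → × €0.204 = €502.97/yr
Annual savings = €955.63
Payback = €8,400 / €955.63 = 8.79 years

8.8 years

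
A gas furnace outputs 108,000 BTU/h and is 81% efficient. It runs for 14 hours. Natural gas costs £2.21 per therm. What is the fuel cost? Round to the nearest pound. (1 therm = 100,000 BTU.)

£41

Heat delivered = 108,000 BTU/h × 14 h = 1,512,000 BTU
Gas input = 1,512,000 / 0.81 = 1,866,667 BTU
= 1,866,667 / 100,000 = 18.67 therm
Cost = 18.67 × £2.21/therm = £41.25 ≈ £41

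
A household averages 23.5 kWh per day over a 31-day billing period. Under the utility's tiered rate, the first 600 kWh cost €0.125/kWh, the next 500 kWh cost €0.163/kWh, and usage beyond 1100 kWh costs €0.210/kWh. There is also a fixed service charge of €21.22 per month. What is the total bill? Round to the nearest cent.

€117.17

Usage = 23.5 kWh/day × 31 days = 728.5 kWh
First 600 kWh × €0.125 = €75.00
Next 128.5 kWh × €0.163 = €20.95
Remaining tier: 0 kWh (not reached)
Energy charge = €95.95; + service €21.22 = €117.17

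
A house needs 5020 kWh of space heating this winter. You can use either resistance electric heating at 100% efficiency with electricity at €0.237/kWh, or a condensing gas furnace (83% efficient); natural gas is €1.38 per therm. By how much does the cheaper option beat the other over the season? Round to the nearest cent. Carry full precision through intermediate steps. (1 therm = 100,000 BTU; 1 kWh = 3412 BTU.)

€904.96

Heat load = 5020 kWh × 3412 = 17,128,240 BTU
Gas: input = 17,128,240 / 0.83 = 20,636,434 BTU = 206.4 therm → 206.4 × €1.38 = €284.78
Electric: 17,128,240 BTU / 3412 = 5,020 kWh → × €0.237 = €1,189.74
Difference = |€284.78 − €1,189.74| = €904.96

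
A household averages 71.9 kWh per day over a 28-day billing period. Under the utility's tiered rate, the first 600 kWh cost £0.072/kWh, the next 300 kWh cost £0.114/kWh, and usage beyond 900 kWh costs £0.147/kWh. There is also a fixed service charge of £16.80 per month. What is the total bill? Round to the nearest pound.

£258

Usage = 71.9 kWh/day × 28 days = 2013.2 kWh
First 600 kWh × £0.072 = £43.20
Next 300 kWh × £0.114 = £34.20
Remaining 1113.2 kWh × £0.147 = £163.64
Energy charge = £241.04; + service £16.80 = £257.84 ≈ £258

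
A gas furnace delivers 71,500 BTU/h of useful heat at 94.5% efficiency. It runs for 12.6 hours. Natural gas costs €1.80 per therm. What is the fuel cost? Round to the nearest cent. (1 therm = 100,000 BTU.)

Heat delivered = 71,500 BTU/h × 12.6 h = 900,900 BTU
Gas input = 900,900 / 0.945 = 953,333 BTU
= 953,333 / 100,000 = 9.533 therm
Cost = 9.533 × €1.80/therm = €17.16

€17.16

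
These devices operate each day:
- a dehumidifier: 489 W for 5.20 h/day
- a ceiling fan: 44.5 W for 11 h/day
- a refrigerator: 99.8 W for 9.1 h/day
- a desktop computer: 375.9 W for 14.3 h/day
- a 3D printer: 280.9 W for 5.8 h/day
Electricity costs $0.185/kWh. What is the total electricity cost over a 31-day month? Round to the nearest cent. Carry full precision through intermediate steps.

dehumidifier: 489 W × 5.20 h × 31 d = 78,827 Wh = 78.83 kWh
ceiling fan: 44.5 W × 11 h × 31 d = 15,174 Wh = 15.17 kWh
refrigerator: 99.8 W × 9.1 h × 31 d = 28,154 Wh = 28.15 kWh
desktop computer: 375.9 W × 14.3 h × 31 d = 166,636 Wh = 166.6 kWh
3D printer: 280.9 W × 5.8 h × 31 d = 50,506 Wh = 50.51 kWh
Total energy = 78.83 + 15.17 + 28.15 + 166.6 + 50.51 = 339.3 kWh
Cost = 339.3 kWh × $0.185 = $62.77

$62.77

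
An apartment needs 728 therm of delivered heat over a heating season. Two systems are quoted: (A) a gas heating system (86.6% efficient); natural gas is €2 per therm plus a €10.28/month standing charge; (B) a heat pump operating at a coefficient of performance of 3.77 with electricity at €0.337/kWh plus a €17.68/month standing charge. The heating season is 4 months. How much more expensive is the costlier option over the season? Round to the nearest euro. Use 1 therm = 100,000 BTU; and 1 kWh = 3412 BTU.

Heat load = 728 therm × 100,000 = 72,800,000 BTU
Gas: input = 72,800,000 / 0.866 = 84,064,665 BTU = 840.6 therm → 840.6 × €2 = €1,681.29; + 4 × €10.28 standing = €1,722.41
Heat pump: 72,800,000 BTU / 3412 = 21,340 kWh heat; / 3.77 = 5,660 kWh in → × €0.337 = €1,907.26; + 4 × €17.68 standing = €1,977.98
Difference = |€1,722.41 − €1,977.98| = €255.57 ≈ €256

€256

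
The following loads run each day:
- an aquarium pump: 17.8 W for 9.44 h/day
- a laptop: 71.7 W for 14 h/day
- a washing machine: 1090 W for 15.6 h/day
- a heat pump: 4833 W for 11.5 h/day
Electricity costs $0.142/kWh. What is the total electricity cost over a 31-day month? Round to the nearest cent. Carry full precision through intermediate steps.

aquarium pump: 17.8 W × 9.44 h × 31 d = 5,209 Wh = 5.209 kWh
laptop: 71.7 W × 14 h × 31 d = 31,118 Wh = 31.12 kWh
washing machine: 1090 W × 15.6 h × 31 d = 527,124 Wh = 527.1 kWh
heat pump: 4833 W × 11.5 h × 31 d = 1,722,964 Wh = 1,723 kWh
Total energy = 5.209 + 31.12 + 527.1 + 1,723 = 2,286 kWh
Cost = 2,286 kWh × $0.142 = $324.67

$324.67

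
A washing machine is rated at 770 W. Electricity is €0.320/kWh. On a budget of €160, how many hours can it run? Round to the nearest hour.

649 h

Energy budget = €160 / €0.320 per kWh = 500 kWh = 500,000 Wh
Runtime = 500,000 Wh / 770 W = 649.4 h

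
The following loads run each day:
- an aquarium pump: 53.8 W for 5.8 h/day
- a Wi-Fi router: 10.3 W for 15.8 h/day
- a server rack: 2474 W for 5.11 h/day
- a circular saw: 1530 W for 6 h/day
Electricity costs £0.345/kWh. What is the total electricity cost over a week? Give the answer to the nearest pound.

aquarium pump: 53.8 W × 5.8 h × 7 d = 2,184 Wh = 2.184 kWh
Wi-Fi router: 10.3 W × 15.8 h × 7 d = 1,139 Wh = 1.139 kWh
server rack: 2474 W × 5.11 h × 7 d = 88,495 Wh = 88.49 kWh
circular saw: 1530 W × 6 h × 7 d = 64,260 Wh = 64.26 kWh
Total energy = 2.184 + 1.139 + 88.49 + 64.26 = 156.1 kWh
Cost = 156.1 kWh × £0.345 = £53.85 ≈ £54

£54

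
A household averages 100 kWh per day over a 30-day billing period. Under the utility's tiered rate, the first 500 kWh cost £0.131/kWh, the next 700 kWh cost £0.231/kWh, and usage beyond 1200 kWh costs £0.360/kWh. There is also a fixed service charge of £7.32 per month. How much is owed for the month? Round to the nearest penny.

Usage = 100 kWh/day × 30 days = 3000 kWh
First 500 kWh × £0.131 = £65.50
Next 700 kWh × £0.231 = £161.70
Remaining 1800 kWh × £0.360 = £648.00
Energy charge = £875.20; + service £7.32 = £882.52

£882.52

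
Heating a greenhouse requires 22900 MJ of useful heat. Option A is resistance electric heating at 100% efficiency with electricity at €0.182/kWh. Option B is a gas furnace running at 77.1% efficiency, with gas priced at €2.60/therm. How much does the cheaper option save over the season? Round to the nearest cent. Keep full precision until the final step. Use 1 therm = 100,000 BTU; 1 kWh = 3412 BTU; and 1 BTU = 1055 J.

Heat load = 22900 MJ = 22,900,000,000 J / 1055 = 21,706,161 BTU
Gas: input = 21,706,161 / 0.771 = 28,153,257 BTU = 281.5 therm → 281.5 × €2.60 = €731.98
Electric: 21,706,161 BTU / 3412 = 6,362 kWh → × €0.182 = €1,157.83
Difference = |€731.98 − €1,157.83| = €425.85

€425.85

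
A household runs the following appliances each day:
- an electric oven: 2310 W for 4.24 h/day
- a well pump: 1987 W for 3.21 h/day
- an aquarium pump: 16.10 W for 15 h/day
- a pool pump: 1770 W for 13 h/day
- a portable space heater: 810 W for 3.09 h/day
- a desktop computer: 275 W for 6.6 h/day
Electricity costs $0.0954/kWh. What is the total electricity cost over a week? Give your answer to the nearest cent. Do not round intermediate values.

electric oven: 2310 W × 4.24 h × 7 d = 68,561 Wh = 68.56 kWh
well pump: 1987 W × 3.21 h × 7 d = 44,648 Wh = 44.65 kWh
aquarium pump: 16.10 W × 15 h × 7 d = 1,691 Wh = 1.691 kWh
pool pump: 1770 W × 13 h × 7 d = 161,070 Wh = 161.1 kWh
portable space heater: 810 W × 3.09 h × 7 d = 17,520 Wh = 17.52 kWh
desktop computer: 275 W × 6.6 h × 7 d = 12,705 Wh = 12.71 kWh
Total energy = 68.56 + 44.65 + 1.691 + 161.1 + 17.52 + 12.71 = 306.2 kWh
Cost = 306.2 kWh × $0.0954 = $29.21

$29.21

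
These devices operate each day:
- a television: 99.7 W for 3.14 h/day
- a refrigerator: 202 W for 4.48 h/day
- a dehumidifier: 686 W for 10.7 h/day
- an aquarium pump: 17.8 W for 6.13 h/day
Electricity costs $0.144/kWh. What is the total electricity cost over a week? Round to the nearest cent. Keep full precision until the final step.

$8.74

television: 99.7 W × 3.14 h × 7 d = 2,191 Wh = 2.191 kWh
refrigerator: 202 W × 4.48 h × 7 d = 6,335 Wh = 6.335 kWh
dehumidifier: 686 W × 10.7 h × 7 d = 51,381 Wh = 51.38 kWh
aquarium pump: 17.8 W × 6.13 h × 7 d = 764 Wh = 0.7638 kWh
Total energy = 2.191 + 6.335 + 51.38 + 0.7638 = 60.67 kWh
Cost = 60.67 kWh × $0.144 = $8.74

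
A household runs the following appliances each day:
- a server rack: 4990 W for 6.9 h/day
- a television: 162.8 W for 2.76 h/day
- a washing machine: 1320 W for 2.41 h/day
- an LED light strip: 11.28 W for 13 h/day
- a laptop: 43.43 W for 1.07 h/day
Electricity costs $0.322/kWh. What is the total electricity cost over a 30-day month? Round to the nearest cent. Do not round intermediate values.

server rack: 4990 W × 6.9 h × 30 d = 1,032,930 Wh = 1,033 kWh
television: 162.8 W × 2.76 h × 30 d = 13,480 Wh = 13.48 kWh
washing machine: 1320 W × 2.41 h × 30 d = 95,436 Wh = 95.44 kWh
LED light strip: 11.28 W × 13 h × 30 d = 4,399 Wh = 4.399 kWh
laptop: 43.43 W × 1.07 h × 30 d = 1,394 Wh = 1.394 kWh
Total energy = 1,033 + 13.48 + 95.44 + 4.399 + 1.394 = 1,148 kWh
Cost = 1,148 kWh × $0.322 = $369.54

$369.54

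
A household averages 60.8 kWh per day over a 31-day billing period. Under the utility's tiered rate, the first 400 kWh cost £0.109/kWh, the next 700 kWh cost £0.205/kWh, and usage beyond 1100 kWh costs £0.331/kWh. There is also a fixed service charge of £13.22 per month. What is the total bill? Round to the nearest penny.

£460.09

Usage = 60.8 kWh/day × 31 days = 1884.8 kWh
First 400 kWh × £0.109 = £43.60
Next 700 kWh × £0.205 = £143.50
Remaining 784.8 kWh × £0.331 = £259.77
Energy charge = £446.87; + service £13.22 = £460.09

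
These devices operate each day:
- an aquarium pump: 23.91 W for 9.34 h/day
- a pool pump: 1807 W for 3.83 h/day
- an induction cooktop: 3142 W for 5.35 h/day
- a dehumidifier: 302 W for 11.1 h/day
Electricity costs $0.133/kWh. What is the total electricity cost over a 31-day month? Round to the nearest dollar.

aquarium pump: 23.91 W × 9.34 h × 31 d = 6,923 Wh = 6.923 kWh
pool pump: 1807 W × 3.83 h × 31 d = 214,545 Wh = 214.5 kWh
induction cooktop: 3142 W × 5.35 h × 31 d = 521,101 Wh = 521.1 kWh
dehumidifier: 302 W × 11.1 h × 31 d = 103,918 Wh = 103.9 kWh
Total energy = 6.923 + 214.5 + 521.1 + 103.9 = 846.5 kWh
Cost = 846.5 kWh × $0.133 = $112.58 ≈ $113

$113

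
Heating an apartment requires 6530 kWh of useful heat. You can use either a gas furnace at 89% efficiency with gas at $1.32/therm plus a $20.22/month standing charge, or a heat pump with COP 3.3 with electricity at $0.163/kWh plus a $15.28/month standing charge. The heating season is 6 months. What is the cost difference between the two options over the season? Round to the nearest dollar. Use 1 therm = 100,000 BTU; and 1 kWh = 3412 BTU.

Heat load = 6530 kWh × 3412 = 22,280,360 BTU
Gas: input = 22,280,360 / 0.89 = 25,034,112 BTU = 250.3 therm → 250.3 × $1.32 = $330.45; + 6 × $20.22 standing = $451.77
Heat pump: 22,280,360 BTU / 3412 = 6,530 kWh heat; / 3.3 = 1,979 kWh in → × $0.163 = $322.54; + 6 × $15.28 standing = $414.22
Difference = |$451.77 − $414.22| = $37.55 ≈ $38

$38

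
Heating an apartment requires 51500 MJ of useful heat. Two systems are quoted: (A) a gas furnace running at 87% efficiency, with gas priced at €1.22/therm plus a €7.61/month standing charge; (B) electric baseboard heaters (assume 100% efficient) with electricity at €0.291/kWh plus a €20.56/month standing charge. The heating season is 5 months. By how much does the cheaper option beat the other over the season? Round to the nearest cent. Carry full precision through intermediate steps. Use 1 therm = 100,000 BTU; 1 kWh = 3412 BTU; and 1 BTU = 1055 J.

Heat load = 51500 MJ = 51,500,000,000 J / 1055 = 48,815,166 BTU
Gas: input = 48,815,166 / 0.87 = 56,109,386 BTU = 561.1 therm → 561.1 × €1.22 = €684.53; + 5 × €7.61 standing = €722.58
Electric: 48,815,166 BTU / 3412 = 14,310 kWh → × €0.291 = €4,163.31; + 5 × €20.56 standing = €4,266.11
Difference = |€722.58 − €4,266.11| = €3,543.53

€3543.53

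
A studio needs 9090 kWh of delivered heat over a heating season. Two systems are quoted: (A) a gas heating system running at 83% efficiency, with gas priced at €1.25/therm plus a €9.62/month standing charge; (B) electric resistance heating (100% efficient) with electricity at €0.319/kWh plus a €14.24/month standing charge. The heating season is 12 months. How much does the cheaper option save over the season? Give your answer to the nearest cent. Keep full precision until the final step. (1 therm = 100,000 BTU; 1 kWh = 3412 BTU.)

€2488.06

Heat load = 9090 kWh × 3412 = 31,015,080 BTU
Gas: input = 31,015,080 / 0.83 = 37,367,566 BTU = 373.7 therm → 373.7 × €1.25 = €467.09; + 12 × €9.62 standing = €582.53
Electric: 31,015,080 BTU / 3412 = 9,090 kWh → × €0.319 = €2,899.71; + 12 × €14.24 standing = €3,070.59
Difference = |€582.53 − €3,070.59| = €2,488.06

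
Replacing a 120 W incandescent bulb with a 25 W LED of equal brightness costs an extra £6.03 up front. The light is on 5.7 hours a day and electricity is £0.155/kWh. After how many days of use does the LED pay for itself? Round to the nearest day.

72 days

Power saved = 120 − 25 = 95 W
Daily energy saved = 95 W × 5.7 h = 541.5 Wh = 0.5415 kWh
Daily savings = 0.5415 × £0.155 = £0.0839
Payback = £6.03 / £0.0839 per day = 71.84 days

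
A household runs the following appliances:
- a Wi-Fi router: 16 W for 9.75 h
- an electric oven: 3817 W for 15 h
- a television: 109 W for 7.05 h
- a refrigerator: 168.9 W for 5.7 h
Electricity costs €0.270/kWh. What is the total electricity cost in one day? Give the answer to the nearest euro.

€16

Wi-Fi router: 16 W × 9.75 h = 156 Wh = 0.156 kWh
electric oven: 3817 W × 15 h = 57,255 Wh = 57.26 kWh
television: 109 W × 7.05 h = 768 Wh = 0.7684 kWh
refrigerator: 168.9 W × 5.7 h = 963 Wh = 0.9627 kWh
Total energy = 0.156 + 57.26 + 0.7684 + 0.9627 = 59.14 kWh
Cost = 59.14 kWh × €0.270 = €15.97 ≈ €16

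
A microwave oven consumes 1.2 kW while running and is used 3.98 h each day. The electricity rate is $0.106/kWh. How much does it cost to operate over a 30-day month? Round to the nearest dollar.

Energy = 1200 W × 3.98 h/day × 30 days = 143,280 Wh = 143.3 kWh
Cost = 143.3 kWh × $0.106/kWh = $15.19 ≈ $15

$15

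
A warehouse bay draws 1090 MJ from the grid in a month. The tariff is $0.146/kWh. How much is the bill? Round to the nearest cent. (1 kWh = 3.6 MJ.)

$44.21

1090 MJ × (0.27778 kWh/MJ) = 302.8 kWh
Cost = 302.8 kWh × $0.146/kWh = $44.21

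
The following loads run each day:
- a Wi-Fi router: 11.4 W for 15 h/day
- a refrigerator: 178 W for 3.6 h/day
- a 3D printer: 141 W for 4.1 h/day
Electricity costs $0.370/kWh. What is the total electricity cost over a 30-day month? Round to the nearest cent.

$15.43

Wi-Fi router: 11.4 W × 15 h × 30 d = 5,130 Wh = 5.13 kWh
refrigerator: 178 W × 3.6 h × 30 d = 19,224 Wh = 19.22 kWh
3D printer: 141 W × 4.1 h × 30 d = 17,343 Wh = 17.34 kWh
Total energy = 5.13 + 19.22 + 17.34 = 41.7 kWh
Cost = 41.7 kWh × $0.370 = $15.43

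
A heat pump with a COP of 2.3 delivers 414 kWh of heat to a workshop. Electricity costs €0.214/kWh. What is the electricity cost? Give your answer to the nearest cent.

Electrical input = 414 kWh / 2.3 = 180 kWh
Cost = 180 × €0.214/kWh = €38.52

€38.52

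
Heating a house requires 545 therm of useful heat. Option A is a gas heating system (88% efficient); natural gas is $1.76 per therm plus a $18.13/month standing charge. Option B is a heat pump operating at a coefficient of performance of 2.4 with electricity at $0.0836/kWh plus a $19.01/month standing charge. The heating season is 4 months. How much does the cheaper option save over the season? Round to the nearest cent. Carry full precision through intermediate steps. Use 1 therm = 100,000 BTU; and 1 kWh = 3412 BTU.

Heat load = 545 therm × 100,000 = 54,500,000 BTU
Gas: input = 54,500,000 / 0.88 = 61,931,818 BTU = 619.3 therm → 619.3 × $1.76 = $1,090.00; + 4 × $18.13 standing = $1,162.52
Heat pump: 54,500,000 BTU / 3412 = 15,970 kWh heat; / 2.4 = 6,655 kWh in → × $0.0836 = $556.39; + 4 × $19.01 standing = $632.43
Difference = |$1,162.52 − $632.43| = $530.09

$530.09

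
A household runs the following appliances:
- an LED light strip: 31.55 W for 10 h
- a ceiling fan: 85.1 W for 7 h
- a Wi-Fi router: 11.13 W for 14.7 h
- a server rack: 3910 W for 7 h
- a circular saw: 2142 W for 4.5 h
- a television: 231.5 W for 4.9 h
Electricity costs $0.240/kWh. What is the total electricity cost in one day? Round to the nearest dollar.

$9

LED light strip: 31.55 W × 10 h = 316 Wh = 0.3155 kWh
ceiling fan: 85.1 W × 7 h = 596 Wh = 0.5957 kWh
Wi-Fi router: 11.13 W × 14.7 h = 164 Wh = 0.1636 kWh
server rack: 3910 W × 7 h = 27,370 Wh = 27.37 kWh
circular saw: 2142 W × 4.5 h = 9,639 Wh = 9.639 kWh
television: 231.5 W × 4.9 h = 1,134 Wh = 1.134 kWh
Total energy = 0.3155 + 0.5957 + 0.1636 + 27.37 + 9.639 + 1.134 = 39.22 kWh
Cost = 39.22 kWh × $0.240 = $9.41 ≈ $9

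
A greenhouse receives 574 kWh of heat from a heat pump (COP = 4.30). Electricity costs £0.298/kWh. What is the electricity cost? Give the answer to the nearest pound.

£40

Electrical input = 574 kWh / 4.30 = 133.5 kWh
Cost = 133.5 × £0.298/kWh = £39.78 ≈ £40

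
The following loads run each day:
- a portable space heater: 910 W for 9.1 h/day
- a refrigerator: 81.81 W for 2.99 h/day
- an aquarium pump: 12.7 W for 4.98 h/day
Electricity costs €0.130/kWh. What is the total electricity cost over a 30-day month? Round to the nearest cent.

€33.50

portable space heater: 910 W × 9.1 h × 30 d = 248,430 Wh = 248.4 kWh
refrigerator: 81.81 W × 2.99 h × 30 d = 7,338 Wh = 7.338 kWh
aquarium pump: 12.7 W × 4.98 h × 30 d = 1,897 Wh = 1.897 kWh
Total energy = 248.4 + 7.338 + 1.897 = 257.7 kWh
Cost = 257.7 kWh × €0.130 = €33.50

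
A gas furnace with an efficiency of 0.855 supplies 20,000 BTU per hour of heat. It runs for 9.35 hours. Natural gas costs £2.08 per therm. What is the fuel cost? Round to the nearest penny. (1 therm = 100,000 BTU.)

Heat delivered = 20,000 BTU/h × 9.35 h = 187,000 BTU
Gas input = 187,000 / 0.855 = 218,713 BTU
= 218,713 / 100,000 = 2.187 therm
Cost = 2.187 × £2.08/therm = £4.55

£4.55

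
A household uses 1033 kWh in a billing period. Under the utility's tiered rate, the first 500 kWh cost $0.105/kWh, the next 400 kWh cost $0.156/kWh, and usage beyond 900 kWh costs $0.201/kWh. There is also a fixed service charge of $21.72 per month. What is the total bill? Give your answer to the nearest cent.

First 500 kWh × $0.105 = $52.50
Next 400 kWh × $0.156 = $62.40
Remaining 133 kWh × $0.201 = $26.73
Energy charge = $141.63; + service $21.72 = $163.35

$163.35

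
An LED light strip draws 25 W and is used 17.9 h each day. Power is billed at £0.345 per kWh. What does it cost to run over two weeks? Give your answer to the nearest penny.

Energy = 25 W × 17.9 h/day × 14 days = 6,265 Wh = 6.265 kWh
Cost = 6.265 kWh × £0.345/kWh = £2.16

£2.16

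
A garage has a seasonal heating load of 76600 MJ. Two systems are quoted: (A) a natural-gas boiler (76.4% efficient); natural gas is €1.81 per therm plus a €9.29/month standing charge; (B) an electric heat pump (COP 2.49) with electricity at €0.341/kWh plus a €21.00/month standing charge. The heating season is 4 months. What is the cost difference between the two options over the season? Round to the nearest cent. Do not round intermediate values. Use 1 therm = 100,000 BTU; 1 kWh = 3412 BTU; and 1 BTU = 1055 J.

Heat load = 76600 MJ = 76,600,000,000 J / 1055 = 72,606,635 BTU
Gas: input = 72,606,635 / 0.764 = 95,034,863 BTU = 950.3 therm → 950.3 × €1.81 = €1,720.13; + 4 × €9.29 standing = €1,757.29
Heat pump: 72,606,635 BTU / 3412 = 21,280 kWh heat; / 2.49 = 8,546 kWh in → × €0.341 = €2,914.22; + 4 × €21.00 standing = €2,998.22
Difference = |€1,757.29 − €2,998.22| = €1,240.93

€1240.93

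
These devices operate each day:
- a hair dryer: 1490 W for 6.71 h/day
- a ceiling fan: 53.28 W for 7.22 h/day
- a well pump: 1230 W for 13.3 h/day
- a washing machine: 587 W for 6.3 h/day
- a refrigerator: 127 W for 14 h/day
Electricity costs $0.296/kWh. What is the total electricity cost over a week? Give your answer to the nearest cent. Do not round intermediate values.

hair dryer: 1490 W × 6.71 h × 7 d = 69,985 Wh = 69.99 kWh
ceiling fan: 53.28 W × 7.22 h × 7 d = 2,693 Wh = 2.693 kWh
well pump: 1230 W × 13.3 h × 7 d = 114,513 Wh = 114.5 kWh
washing machine: 587 W × 6.3 h × 7 d = 25,887 Wh = 25.89 kWh
refrigerator: 127 W × 14 h × 7 d = 12,446 Wh = 12.45 kWh
Total energy = 69.99 + 2.693 + 114.5 + 25.89 + 12.45 = 225.5 kWh
Cost = 225.5 kWh × $0.296 = $66.76

$66.76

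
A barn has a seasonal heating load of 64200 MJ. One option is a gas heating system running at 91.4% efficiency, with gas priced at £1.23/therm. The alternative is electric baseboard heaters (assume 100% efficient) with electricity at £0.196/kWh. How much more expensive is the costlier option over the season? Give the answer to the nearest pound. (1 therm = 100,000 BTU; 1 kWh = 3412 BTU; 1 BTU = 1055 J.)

£2677

Heat load = 64200 MJ = 64,200,000,000 J / 1055 = 60,853,081 BTU
Gas: input = 60,853,081 / 0.914 = 66,578,863 BTU = 665.8 therm → 665.8 × £1.23 = £818.92
Electric: 60,853,081 BTU / 3412 = 17,840 kWh → × £0.196 = £3,495.66
Difference = |£818.92 − £3,495.66| = £2,676.74 ≈ £2677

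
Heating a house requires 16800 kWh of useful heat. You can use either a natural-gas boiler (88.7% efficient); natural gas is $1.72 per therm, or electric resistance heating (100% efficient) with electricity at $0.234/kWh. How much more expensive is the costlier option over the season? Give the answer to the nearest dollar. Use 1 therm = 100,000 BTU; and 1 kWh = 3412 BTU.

$2820

Heat load = 16800 kWh × 3412 = 57,321,600 BTU
Gas: input = 57,321,600 / 0.887 = 64,624,126 BTU = 646.2 therm → 646.2 × $1.72 = $1,111.53
Electric: 57,321,600 BTU / 3412 = 16,800 kWh → × $0.234 = $3,931.20
Difference = |$1,111.53 − $3,931.20| = $2,819.67 ≈ $2820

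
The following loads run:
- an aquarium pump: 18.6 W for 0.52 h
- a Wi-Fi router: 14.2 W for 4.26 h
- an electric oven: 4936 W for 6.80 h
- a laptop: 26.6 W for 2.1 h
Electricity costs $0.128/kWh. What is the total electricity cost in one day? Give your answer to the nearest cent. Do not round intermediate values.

aquarium pump: 18.6 W × 0.52 h = 10 Wh = 0.009672 kWh
Wi-Fi router: 14.2 W × 4.26 h = 60 Wh = 0.06049 kWh
electric oven: 4936 W × 6.80 h = 33,565 Wh = 33.56 kWh
laptop: 26.6 W × 2.1 h = 56 Wh = 0.05586 kWh
Total energy = 0.009672 + 0.06049 + 33.56 + 0.05586 = 33.69 kWh
Cost = 33.69 kWh × $0.128 = $4.31

$4.31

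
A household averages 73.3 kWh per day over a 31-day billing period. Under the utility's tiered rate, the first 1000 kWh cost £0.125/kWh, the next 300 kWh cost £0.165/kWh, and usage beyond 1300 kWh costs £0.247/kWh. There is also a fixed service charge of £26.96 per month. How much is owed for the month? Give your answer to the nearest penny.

£441.62

Usage = 73.3 kWh/day × 31 days = 2272.3 kWh
First 1000 kWh × £0.125 = £125.00
Next 300 kWh × £0.165 = £49.50
Remaining 972.3 kWh × £0.247 = £240.16
Energy charge = £414.66; + service £26.96 = £441.62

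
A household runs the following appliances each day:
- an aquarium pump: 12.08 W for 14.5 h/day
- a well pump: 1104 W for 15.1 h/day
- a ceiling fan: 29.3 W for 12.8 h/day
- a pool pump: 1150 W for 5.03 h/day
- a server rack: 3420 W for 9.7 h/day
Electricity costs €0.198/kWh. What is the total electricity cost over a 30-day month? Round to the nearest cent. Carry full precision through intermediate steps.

€333.70

aquarium pump: 12.08 W × 14.5 h × 30 d = 5,255 Wh = 5.255 kWh
well pump: 1104 W × 15.1 h × 30 d = 500,112 Wh = 500.1 kWh
ceiling fan: 29.3 W × 12.8 h × 30 d = 11,251 Wh = 11.25 kWh
pool pump: 1150 W × 5.03 h × 30 d = 173,535 Wh = 173.5 kWh
server rack: 3420 W × 9.7 h × 30 d = 995,220 Wh = 995.2 kWh
Total energy = 5.255 + 500.1 + 11.25 + 173.5 + 995.2 = 1,685 kWh
Cost = 1,685 kWh × €0.198 = €333.70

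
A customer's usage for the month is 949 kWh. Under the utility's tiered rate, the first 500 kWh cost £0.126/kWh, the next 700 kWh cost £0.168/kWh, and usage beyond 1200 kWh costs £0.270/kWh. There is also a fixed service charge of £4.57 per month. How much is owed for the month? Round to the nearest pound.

First 500 kWh × £0.126 = £63.00
Next 449 kWh × £0.168 = £75.43
Remaining tier: 0 kWh (not reached)
Energy charge = £138.43; + service £4.57 = £143.00

£143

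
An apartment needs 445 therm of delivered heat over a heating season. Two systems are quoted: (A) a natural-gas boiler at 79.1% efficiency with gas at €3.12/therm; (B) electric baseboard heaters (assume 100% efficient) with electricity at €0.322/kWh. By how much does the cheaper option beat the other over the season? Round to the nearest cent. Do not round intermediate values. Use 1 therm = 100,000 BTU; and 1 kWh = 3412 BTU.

Heat load = 445 therm × 100,000 = 44,500,000 BTU
Gas: input = 44,500,000 / 0.791 = 56,257,901 BTU = 562.6 therm → 562.6 × €3.12 = €1,755.25
Electric: 44,500,000 BTU / 3412 = 13,040 kWh → × €0.322 = €4,199.59
Difference = |€1,755.25 − €4,199.59| = €2,444.34

€2444.34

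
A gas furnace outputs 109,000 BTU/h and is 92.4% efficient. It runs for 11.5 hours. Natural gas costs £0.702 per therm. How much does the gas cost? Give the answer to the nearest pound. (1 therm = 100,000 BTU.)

Heat delivered = 109,000 BTU/h × 11.5 h = 1,253,500 BTU
Gas input = 1,253,500 / 0.924 = 1,356,602 BTU
= 1,356,602 / 100,000 = 13.57 therm
Cost = 13.57 × £0.702/therm = £9.52 ≈ £10

£10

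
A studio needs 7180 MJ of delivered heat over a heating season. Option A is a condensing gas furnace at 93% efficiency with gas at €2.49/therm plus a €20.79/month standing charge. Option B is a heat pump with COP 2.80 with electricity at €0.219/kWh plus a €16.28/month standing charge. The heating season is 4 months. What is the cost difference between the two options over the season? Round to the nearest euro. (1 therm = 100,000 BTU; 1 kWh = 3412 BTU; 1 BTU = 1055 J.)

€44

Heat load = 7180 MJ = 7,180,000,000 J / 1055 = 6,805,687 BTU
Gas: input = 6,805,687 / 0.93 = 7,317,943 BTU = 73.18 therm → 73.18 × €2.49 = €182.22; + 4 × €20.79 standing = €265.38
Heat pump: 6,805,687 BTU / 3412 = 1,995 kWh heat; / 2.80 = 712.4 kWh in → × €0.219 = €156.01; + 4 × €16.28 standing = €221.13
Difference = |€265.38 − €221.13| = €44.25 ≈ €44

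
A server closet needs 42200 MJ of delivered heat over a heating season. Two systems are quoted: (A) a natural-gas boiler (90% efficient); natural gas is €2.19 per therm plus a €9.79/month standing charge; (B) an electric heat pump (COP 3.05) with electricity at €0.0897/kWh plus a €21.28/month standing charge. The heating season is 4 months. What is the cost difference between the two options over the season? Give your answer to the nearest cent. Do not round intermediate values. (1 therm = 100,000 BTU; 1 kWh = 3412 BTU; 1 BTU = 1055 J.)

Heat load = 42200 MJ = 42,200,000,000 J / 1055 = 40,000,000 BTU
Gas: input = 40,000,000 / 0.90 = 44,444,444 BTU = 444.4 therm → 444.4 × €2.19 = €973.33; + 4 × €9.79 standing = €1,012.49
Heat pump: 40,000,000 BTU / 3412 = 11,720 kWh heat; / 3.05 = 3,844 kWh in → × €0.0897 = €344.78; + 4 × €21.28 standing = €429.90
Difference = |€1,012.49 − €429.90| = €582.59

€582.59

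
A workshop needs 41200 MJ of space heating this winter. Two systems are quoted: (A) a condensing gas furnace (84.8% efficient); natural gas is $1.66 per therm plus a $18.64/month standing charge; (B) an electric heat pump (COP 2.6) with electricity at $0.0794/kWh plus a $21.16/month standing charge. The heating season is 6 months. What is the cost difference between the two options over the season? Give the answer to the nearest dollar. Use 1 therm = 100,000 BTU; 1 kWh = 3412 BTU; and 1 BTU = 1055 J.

Heat load = 41200 MJ = 41,200,000,000 J / 1055 = 39,052,133 BTU
Gas: input = 39,052,133 / 0.848 = 46,052,043 BTU = 460.5 therm → 460.5 × $1.66 = $764.46; + 6 × $18.64 standing = $876.30
Heat pump: 39,052,133 BTU / 3412 = 11,450 kWh heat; / 2.6 = 4,402 kWh in → × $0.0794 = $349.53; + 6 × $21.16 standing = $476.49
Difference = |$876.30 − $476.49| = $399.82 ≈ $400

$400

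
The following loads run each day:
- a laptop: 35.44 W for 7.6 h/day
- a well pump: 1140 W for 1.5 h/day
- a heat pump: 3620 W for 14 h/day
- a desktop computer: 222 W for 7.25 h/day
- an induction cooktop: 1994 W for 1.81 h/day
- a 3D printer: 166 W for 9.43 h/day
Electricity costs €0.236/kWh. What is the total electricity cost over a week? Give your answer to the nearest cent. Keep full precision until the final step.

€98.20

laptop: 35.44 W × 7.6 h × 7 d = 1,885 Wh = 1.885 kWh
well pump: 1140 W × 1.5 h × 7 d = 11,970 Wh = 11.97 kWh
heat pump: 3620 W × 14 h × 7 d = 354,760 Wh = 354.8 kWh
desktop computer: 222 W × 7.25 h × 7 d = 11,266 Wh = 11.27 kWh
induction cooktop: 1994 W × 1.81 h × 7 d = 25,264 Wh = 25.26 kWh
3D printer: 166 W × 9.43 h × 7 d = 10,958 Wh = 10.96 kWh
Total energy = 1.885 + 11.97 + 354.8 + 11.27 + 25.26 + 10.96 = 416.1 kWh
Cost = 416.1 kWh × €0.236 = €98.20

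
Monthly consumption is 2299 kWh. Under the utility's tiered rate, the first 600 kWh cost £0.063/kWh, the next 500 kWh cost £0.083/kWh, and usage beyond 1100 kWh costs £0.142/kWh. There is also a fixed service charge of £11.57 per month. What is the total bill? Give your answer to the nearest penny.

£261.13

First 600 kWh × £0.063 = £37.80
Next 500 kWh × £0.083 = £41.50
Remaining 1199 kWh × £0.142 = £170.26
Energy charge = £249.56; + service £11.57 = £261.13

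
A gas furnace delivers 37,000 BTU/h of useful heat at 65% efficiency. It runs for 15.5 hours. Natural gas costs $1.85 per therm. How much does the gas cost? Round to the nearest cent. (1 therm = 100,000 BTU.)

Heat delivered = 37,000 BTU/h × 15.5 h = 573,500 BTU
Gas input = 573,500 / 0.65 = 882,308 BTU
= 882,308 / 100,000 = 8.823 therm
Cost = 8.823 × $1.85/therm = $16.32

$16.32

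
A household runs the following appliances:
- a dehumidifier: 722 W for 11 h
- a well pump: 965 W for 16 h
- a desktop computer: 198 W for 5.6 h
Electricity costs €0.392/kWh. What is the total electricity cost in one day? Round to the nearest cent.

dehumidifier: 722 W × 11 h = 7,942 Wh = 7.942 kWh
well pump: 965 W × 16 h = 15,440 Wh = 15.44 kWh
desktop computer: 198 W × 5.6 h = 1,109 Wh = 1.109 kWh
Total energy = 7.942 + 15.44 + 1.109 = 24.49 kWh
Cost = 24.49 kWh × €0.392 = €9.60

€9.60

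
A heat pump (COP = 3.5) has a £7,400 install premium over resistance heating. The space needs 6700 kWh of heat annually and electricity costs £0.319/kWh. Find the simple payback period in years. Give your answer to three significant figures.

Resistance: 6700 kWh × £0.319 = £2,137.30/yr
Heat pump: 6700 / 3.5 = 1914 kWh in → × £0.319 = £610.66/yr
Annual savings = £1,526.64
Payback = £7,400 / £1,526.64 = 4.85 years

4.85 years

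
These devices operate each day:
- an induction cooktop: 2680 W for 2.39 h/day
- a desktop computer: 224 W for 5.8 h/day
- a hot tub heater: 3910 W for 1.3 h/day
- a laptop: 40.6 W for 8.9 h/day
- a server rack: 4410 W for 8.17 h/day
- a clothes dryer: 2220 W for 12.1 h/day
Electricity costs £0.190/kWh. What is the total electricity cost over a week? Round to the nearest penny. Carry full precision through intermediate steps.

induction cooktop: 2680 W × 2.39 h × 7 d = 44,836 Wh = 44.84 kWh
desktop computer: 224 W × 5.8 h × 7 d = 9,094 Wh = 9.094 kWh
hot tub heater: 3910 W × 1.3 h × 7 d = 35,581 Wh = 35.58 kWh
laptop: 40.6 W × 8.9 h × 7 d = 2,529 Wh = 2.529 kWh
server rack: 4410 W × 8.17 h × 7 d = 252,208 Wh = 252.2 kWh
clothes dryer: 2220 W × 12.1 h × 7 d = 188,034 Wh = 188 kWh
Total energy = 44.84 + 9.094 + 35.58 + 2.529 + 252.2 + 188 = 532.3 kWh
Cost = 532.3 kWh × £0.190 = £101.13

£101.13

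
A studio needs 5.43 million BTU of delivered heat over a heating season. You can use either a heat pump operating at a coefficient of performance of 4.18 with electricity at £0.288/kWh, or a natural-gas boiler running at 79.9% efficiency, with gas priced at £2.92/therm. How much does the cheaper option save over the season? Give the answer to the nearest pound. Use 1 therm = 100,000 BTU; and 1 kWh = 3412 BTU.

Heat load = 5.43 × 10⁶ BTU = 5,430,000 BTU
Gas: input = 5,430,000 / 0.799 = 6,795,995 BTU = 67.96 therm → 67.96 × £2.92 = £198.44
Heat pump: 5,430,000 BTU / 3412 = 1,591 kWh heat; / 4.18 = 380.7 kWh in → × £0.288 = £109.65
Difference = |£198.44 − £109.65| = £88.79 ≈ £89

£89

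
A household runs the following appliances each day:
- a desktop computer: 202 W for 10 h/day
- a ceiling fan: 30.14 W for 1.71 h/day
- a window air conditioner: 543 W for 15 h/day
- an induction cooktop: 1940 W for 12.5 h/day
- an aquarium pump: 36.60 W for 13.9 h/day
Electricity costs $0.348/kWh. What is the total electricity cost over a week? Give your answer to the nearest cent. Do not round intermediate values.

$85.20

desktop computer: 202 W × 10 h × 7 d = 14,140 Wh = 14.14 kWh
ceiling fan: 30.14 W × 1.71 h × 7 d = 361 Wh = 0.3608 kWh
window air conditioner: 543 W × 15 h × 7 d = 57,015 Wh = 57.02 kWh
induction cooktop: 1940 W × 12.5 h × 7 d = 169,750 Wh = 169.8 kWh
aquarium pump: 36.60 W × 13.9 h × 7 d = 3,561 Wh = 3.561 kWh
Total energy = 14.14 + 0.3608 + 57.02 + 169.8 + 3.561 = 244.8 kWh
Cost = 244.8 kWh × $0.348 = $85.20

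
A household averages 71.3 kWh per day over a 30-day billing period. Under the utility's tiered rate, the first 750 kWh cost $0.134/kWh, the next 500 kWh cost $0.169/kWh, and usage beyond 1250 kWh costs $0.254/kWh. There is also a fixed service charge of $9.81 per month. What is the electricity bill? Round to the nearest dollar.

Usage = 71.3 kWh/day × 30 days = 2139 kWh
First 750 kWh × $0.134 = $100.50
Next 500 kWh × $0.169 = $84.50
Remaining 889 kWh × $0.254 = $225.81
Energy charge = $410.81; + service $9.81 = $420.62 ≈ $421

$421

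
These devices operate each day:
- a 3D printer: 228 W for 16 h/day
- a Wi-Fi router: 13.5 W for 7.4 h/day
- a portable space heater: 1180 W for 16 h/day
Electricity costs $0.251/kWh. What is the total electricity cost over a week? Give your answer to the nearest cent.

3D printer: 228 W × 16 h × 7 d = 25,536 Wh = 25.54 kWh
Wi-Fi router: 13.5 W × 7.4 h × 7 d = 699 Wh = 0.6993 kWh
portable space heater: 1180 W × 16 h × 7 d = 132,160 Wh = 132.2 kWh
Total energy = 25.54 + 0.6993 + 132.2 = 158.4 kWh
Cost = 158.4 kWh × $0.251 = $39.76

$39.76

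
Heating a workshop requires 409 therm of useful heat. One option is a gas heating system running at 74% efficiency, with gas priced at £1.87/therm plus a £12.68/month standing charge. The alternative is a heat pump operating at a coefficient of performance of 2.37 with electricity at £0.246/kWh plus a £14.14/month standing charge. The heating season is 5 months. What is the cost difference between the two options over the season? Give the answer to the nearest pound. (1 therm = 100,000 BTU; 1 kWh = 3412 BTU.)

Heat load = 409 therm × 100,000 = 40,900,000 BTU
Gas: input = 40,900,000 / 0.74 = 55,270,270 BTU = 552.7 therm → 552.7 × £1.87 = £1,033.55; + 5 × £12.68 standing = £1,096.95
Heat pump: 40,900,000 BTU / 3412 = 11,990 kWh heat; / 2.37 = 5,058 kWh in → × £0.246 = £1,244.23; + 5 × £14.14 standing = £1,314.93
Difference = |£1,096.95 − £1,314.93| = £217.98 ≈ £218

£218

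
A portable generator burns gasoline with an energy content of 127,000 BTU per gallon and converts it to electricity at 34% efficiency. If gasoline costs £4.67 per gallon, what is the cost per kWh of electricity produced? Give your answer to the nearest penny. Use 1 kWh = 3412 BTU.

Electrical output per gallon = 127,000 BTU × 0.34 / 3412 BTU/kWh = 12.66 kWh
Cost per kWh = £4.67 / 12.66 kWh = £0.369

£0.37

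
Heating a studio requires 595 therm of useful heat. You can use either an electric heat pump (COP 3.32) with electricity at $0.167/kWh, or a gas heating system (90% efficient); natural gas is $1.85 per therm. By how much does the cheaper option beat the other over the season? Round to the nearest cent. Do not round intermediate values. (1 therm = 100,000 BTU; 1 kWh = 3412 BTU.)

$345.88

Heat load = 595 therm × 100,000 = 59,500,000 BTU
Gas: input = 59,500,000 / 0.90 = 66,111,111 BTU = 661.1 therm → 661.1 × $1.85 = $1,223.06
Heat pump: 59,500,000 BTU / 3412 = 17,440 kWh heat; / 3.32 = 5,253 kWh in → × $0.167 = $877.18
Difference = |$1,223.06 − $877.18| = $345.88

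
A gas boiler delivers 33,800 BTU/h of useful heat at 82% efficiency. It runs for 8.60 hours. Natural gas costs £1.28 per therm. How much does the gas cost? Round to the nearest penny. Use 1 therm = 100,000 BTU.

Heat delivered = 33,800 BTU/h × 8.60 h = 290,680 BTU
Gas input = 290,680 / 0.820 = 354,488 BTU
= 354,488 / 100,000 = 3.545 therm
Cost = 3.545 × £1.28/therm = £4.54

£4.54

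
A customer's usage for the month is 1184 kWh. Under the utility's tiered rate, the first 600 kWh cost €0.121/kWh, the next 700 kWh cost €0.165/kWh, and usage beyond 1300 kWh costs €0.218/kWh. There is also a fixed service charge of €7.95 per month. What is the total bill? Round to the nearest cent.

First 600 kWh × €0.121 = €72.60
Next 584 kWh × €0.165 = €96.36
Remaining tier: 0 kWh (not reached)
Energy charge = €168.96; + service €7.95 = €176.91

€176.91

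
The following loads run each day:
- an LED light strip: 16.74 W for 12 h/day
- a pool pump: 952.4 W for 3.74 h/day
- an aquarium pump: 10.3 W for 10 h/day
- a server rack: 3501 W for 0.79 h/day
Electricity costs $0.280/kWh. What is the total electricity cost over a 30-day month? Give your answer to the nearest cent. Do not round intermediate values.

LED light strip: 16.74 W × 12 h × 30 d = 6,026 Wh = 6.026 kWh
pool pump: 952.4 W × 3.74 h × 30 d = 106,859 Wh = 106.9 kWh
aquarium pump: 10.3 W × 10 h × 30 d = 3,090 Wh = 3.09 kWh
server rack: 3501 W × 0.79 h × 30 d = 82,974 Wh = 82.97 kWh
Total energy = 6.026 + 106.9 + 3.09 + 82.97 = 198.9 kWh
Cost = 198.9 kWh × $0.280 = $55.71

$55.71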